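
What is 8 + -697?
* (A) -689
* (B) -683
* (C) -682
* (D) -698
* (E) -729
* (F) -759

8 + -697 = -689
A) -689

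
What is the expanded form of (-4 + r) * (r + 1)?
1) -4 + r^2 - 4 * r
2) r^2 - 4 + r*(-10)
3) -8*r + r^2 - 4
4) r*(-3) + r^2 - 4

Expanding (-4 + r) * (r + 1):
= r*(-3) + r^2 - 4
4) r*(-3) + r^2 - 4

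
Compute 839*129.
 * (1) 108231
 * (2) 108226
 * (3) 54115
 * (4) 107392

839 * 129 = 108231
1) 108231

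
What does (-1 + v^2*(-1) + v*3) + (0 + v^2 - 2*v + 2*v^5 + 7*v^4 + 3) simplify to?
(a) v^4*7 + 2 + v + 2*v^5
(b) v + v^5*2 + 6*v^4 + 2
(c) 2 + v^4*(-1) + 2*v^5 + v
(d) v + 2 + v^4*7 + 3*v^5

Adding the polynomials and combining like terms:
(-1 + v^2*(-1) + v*3) + (0 + v^2 - 2*v + 2*v^5 + 7*v^4 + 3)
= v^4*7 + 2 + v + 2*v^5
a) v^4*7 + 2 + v + 2*v^5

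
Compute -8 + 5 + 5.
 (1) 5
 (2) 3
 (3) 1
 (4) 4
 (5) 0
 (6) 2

First: -8 + 5 = -3
Then: -3 + 5 = 2
6) 2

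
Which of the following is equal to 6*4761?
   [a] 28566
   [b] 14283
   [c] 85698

6 * 4761 = 28566
a) 28566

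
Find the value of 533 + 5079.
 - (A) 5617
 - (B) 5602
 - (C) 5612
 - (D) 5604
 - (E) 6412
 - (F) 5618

533 + 5079 = 5612
C) 5612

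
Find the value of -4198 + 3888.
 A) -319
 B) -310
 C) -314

-4198 + 3888 = -310
B) -310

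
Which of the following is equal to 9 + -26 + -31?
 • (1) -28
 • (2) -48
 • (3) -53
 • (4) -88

First: 9 + -26 = -17
Then: -17 + -31 = -48
2) -48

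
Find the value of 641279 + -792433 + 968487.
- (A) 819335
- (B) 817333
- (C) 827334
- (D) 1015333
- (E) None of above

First: 641279 + -792433 = -151154
Then: -151154 + 968487 = 817333
B) 817333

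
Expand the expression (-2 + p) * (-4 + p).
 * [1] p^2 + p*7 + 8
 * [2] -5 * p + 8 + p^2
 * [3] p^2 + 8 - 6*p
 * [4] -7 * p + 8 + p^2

Expanding (-2 + p) * (-4 + p):
= p^2 + 8 - 6*p
3) p^2 + 8 - 6*p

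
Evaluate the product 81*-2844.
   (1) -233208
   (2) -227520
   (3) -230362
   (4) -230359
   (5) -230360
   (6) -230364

81 * -2844 = -230364
6) -230364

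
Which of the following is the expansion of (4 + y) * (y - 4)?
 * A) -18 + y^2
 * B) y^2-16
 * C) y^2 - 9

Expanding (4 + y) * (y - 4):
= y^2-16
B) y^2-16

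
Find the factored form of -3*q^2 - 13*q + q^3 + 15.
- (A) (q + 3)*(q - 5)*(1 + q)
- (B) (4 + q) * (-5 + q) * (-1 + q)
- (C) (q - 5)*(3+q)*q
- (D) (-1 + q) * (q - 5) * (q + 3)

We need to factor -3*q^2 - 13*q + q^3 + 15.
The factored form is (-1 + q) * (q - 5) * (q + 3).
D) (-1 + q) * (q - 5) * (q + 3)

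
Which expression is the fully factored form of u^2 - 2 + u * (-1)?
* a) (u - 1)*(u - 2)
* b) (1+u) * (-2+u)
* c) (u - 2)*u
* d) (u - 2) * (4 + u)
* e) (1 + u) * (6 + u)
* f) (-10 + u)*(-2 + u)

We need to factor u^2 - 2 + u * (-1).
The factored form is (1+u) * (-2+u).
b) (1+u) * (-2+u)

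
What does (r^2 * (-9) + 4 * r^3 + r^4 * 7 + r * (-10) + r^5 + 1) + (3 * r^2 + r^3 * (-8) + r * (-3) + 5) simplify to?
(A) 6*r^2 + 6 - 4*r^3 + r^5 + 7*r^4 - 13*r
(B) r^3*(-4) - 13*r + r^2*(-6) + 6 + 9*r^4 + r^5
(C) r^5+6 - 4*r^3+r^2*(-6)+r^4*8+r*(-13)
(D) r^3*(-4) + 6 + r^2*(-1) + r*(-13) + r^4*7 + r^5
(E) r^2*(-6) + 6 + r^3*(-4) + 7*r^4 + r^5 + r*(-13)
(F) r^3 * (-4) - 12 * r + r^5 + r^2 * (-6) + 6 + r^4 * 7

Adding the polynomials and combining like terms:
(r^2*(-9) + 4*r^3 + r^4*7 + r*(-10) + r^5 + 1) + (3*r^2 + r^3*(-8) + r*(-3) + 5)
= r^2*(-6) + 6 + r^3*(-4) + 7*r^4 + r^5 + r*(-13)
E) r^2*(-6) + 6 + r^3*(-4) + 7*r^4 + r^5 + r*(-13)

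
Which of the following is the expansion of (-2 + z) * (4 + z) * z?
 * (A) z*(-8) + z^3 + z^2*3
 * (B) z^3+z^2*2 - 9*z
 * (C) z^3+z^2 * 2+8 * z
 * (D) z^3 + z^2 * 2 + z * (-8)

Expanding (-2 + z) * (4 + z) * z:
= z^3 + z^2 * 2 + z * (-8)
D) z^3 + z^2 * 2 + z * (-8)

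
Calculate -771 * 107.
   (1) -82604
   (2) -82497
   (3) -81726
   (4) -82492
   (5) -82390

-771 * 107 = -82497
2) -82497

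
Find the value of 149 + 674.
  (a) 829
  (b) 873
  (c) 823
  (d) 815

149 + 674 = 823
c) 823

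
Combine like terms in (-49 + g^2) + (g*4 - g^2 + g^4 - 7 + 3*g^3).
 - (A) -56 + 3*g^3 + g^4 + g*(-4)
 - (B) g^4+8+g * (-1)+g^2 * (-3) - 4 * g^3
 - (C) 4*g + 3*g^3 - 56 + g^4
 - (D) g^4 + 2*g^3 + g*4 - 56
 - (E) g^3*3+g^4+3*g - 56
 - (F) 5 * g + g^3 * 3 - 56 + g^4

Adding the polynomials and combining like terms:
(-49 + g^2) + (g*4 - g^2 + g^4 - 7 + 3*g^3)
= 4*g + 3*g^3 - 56 + g^4
C) 4*g + 3*g^3 - 56 + g^4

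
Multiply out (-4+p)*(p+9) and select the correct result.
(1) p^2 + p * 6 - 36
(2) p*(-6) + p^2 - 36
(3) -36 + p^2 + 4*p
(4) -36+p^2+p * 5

Expanding (-4+p)*(p+9):
= -36+p^2+p * 5
4) -36+p^2+p * 5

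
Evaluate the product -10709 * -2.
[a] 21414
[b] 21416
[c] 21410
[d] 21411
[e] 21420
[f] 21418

-10709 * -2 = 21418
f) 21418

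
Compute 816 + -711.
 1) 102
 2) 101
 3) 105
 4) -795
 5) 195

816 + -711 = 105
3) 105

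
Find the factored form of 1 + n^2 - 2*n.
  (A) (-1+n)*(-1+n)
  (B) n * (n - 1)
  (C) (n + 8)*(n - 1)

We need to factor 1 + n^2 - 2*n.
The factored form is (-1+n)*(-1+n).
A) (-1+n)*(-1+n)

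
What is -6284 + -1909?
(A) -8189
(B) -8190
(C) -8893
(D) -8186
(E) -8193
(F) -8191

-6284 + -1909 = -8193
E) -8193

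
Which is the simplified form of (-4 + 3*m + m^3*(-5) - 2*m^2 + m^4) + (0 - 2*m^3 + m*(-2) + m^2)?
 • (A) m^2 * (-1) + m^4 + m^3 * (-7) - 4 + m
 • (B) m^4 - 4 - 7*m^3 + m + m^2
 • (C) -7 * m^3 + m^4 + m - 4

Adding the polynomials and combining like terms:
(-4 + 3*m + m^3*(-5) - 2*m^2 + m^4) + (0 - 2*m^3 + m*(-2) + m^2)
= m^2 * (-1) + m^4 + m^3 * (-7) - 4 + m
A) m^2 * (-1) + m^4 + m^3 * (-7) - 4 + m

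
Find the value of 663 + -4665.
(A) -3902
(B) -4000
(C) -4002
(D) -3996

663 + -4665 = -4002
C) -4002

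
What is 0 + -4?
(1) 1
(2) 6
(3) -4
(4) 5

0 + -4 = -4
3) -4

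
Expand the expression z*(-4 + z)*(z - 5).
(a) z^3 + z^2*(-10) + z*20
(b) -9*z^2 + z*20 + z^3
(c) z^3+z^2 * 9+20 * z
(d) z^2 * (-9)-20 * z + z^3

Expanding z*(-4 + z)*(z - 5):
= -9*z^2 + z*20 + z^3
b) -9*z^2 + z*20 + z^3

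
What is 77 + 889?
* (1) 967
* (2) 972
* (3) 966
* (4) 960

77 + 889 = 966
3) 966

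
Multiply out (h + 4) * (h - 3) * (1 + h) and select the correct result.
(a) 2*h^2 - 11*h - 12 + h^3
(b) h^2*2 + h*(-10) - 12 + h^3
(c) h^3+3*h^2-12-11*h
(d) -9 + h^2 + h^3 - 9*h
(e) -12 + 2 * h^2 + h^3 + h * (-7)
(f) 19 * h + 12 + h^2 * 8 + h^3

Expanding (h + 4) * (h - 3) * (1 + h):
= 2*h^2 - 11*h - 12 + h^3
a) 2*h^2 - 11*h - 12 + h^3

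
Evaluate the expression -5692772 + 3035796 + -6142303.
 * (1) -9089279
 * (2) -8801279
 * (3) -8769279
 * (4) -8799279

First: -5692772 + 3035796 = -2656976
Then: -2656976 + -6142303 = -8799279
4) -8799279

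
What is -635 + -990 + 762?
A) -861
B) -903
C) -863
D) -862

First: -635 + -990 = -1625
Then: -1625 + 762 = -863
C) -863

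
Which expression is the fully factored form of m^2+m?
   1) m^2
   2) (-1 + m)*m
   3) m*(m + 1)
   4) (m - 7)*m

We need to factor m^2+m.
The factored form is m*(m + 1).
3) m*(m + 1)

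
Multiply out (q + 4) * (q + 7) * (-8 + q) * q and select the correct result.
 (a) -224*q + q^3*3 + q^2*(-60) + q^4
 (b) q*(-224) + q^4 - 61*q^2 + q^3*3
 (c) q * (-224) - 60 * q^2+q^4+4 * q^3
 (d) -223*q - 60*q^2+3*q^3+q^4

Expanding (q + 4) * (q + 7) * (-8 + q) * q:
= -224*q + q^3*3 + q^2*(-60) + q^4
a) -224*q + q^3*3 + q^2*(-60) + q^4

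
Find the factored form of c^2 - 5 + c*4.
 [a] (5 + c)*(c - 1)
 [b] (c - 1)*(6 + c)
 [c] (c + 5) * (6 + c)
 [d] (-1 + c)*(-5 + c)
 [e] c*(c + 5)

We need to factor c^2 - 5 + c*4.
The factored form is (5 + c)*(c - 1).
a) (5 + c)*(c - 1)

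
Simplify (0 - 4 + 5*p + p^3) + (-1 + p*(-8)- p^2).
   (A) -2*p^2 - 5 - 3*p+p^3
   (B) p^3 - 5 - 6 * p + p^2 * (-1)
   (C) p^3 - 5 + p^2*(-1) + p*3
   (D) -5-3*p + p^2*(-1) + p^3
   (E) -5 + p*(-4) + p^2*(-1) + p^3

Adding the polynomials and combining like terms:
(0 - 4 + 5*p + p^3) + (-1 + p*(-8) - p^2)
= -5-3*p + p^2*(-1) + p^3
D) -5-3*p + p^2*(-1) + p^3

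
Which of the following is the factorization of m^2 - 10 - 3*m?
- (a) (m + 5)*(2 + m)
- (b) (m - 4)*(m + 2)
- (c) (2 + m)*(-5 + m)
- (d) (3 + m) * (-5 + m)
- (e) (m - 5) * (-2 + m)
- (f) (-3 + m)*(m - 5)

We need to factor m^2 - 10 - 3*m.
The factored form is (2 + m)*(-5 + m).
c) (2 + m)*(-5 + m)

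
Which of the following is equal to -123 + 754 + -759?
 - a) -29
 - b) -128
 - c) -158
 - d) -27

First: -123 + 754 = 631
Then: 631 + -759 = -128
b) -128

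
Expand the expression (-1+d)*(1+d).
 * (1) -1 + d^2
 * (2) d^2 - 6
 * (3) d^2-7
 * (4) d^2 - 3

Expanding (-1+d)*(1+d):
= -1 + d^2
1) -1 + d^2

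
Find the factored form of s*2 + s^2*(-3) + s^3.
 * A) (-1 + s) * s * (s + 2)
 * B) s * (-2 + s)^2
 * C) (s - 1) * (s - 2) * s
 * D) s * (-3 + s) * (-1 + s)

We need to factor s*2 + s^2*(-3) + s^3.
The factored form is (s - 1) * (s - 2) * s.
C) (s - 1) * (s - 2) * s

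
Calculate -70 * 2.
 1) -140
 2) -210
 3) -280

-70 * 2 = -140
1) -140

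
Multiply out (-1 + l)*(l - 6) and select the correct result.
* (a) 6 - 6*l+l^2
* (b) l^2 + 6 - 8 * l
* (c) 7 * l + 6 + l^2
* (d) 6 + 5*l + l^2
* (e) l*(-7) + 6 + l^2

Expanding (-1 + l)*(l - 6):
= l*(-7) + 6 + l^2
e) l*(-7) + 6 + l^2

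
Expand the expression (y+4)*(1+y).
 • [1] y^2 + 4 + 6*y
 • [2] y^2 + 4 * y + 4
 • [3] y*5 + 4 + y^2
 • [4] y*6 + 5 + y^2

Expanding (y+4)*(1+y):
= y*5 + 4 + y^2
3) y*5 + 4 + y^2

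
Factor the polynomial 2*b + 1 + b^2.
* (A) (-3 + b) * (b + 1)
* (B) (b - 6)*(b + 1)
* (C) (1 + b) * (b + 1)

We need to factor 2*b + 1 + b^2.
The factored form is (1 + b) * (b + 1).
C) (1 + b) * (b + 1)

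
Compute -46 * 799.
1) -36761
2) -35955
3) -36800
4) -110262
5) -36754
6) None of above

-46 * 799 = -36754
5) -36754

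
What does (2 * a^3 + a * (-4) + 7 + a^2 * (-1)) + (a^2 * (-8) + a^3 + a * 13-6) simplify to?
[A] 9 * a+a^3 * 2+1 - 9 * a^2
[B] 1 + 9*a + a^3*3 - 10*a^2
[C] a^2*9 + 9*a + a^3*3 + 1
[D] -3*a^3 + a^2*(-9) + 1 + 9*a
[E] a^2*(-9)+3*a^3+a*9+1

Adding the polynomials and combining like terms:
(2*a^3 + a*(-4) + 7 + a^2*(-1)) + (a^2*(-8) + a^3 + a*13 - 6)
= a^2*(-9)+3*a^3+a*9+1
E) a^2*(-9)+3*a^3+a*9+1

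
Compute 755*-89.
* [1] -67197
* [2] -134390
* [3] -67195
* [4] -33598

755 * -89 = -67195
3) -67195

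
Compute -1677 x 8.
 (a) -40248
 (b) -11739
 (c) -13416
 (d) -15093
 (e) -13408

-1677 * 8 = -13416
c) -13416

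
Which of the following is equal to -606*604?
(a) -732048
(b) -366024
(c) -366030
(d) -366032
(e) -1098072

-606 * 604 = -366024
b) -366024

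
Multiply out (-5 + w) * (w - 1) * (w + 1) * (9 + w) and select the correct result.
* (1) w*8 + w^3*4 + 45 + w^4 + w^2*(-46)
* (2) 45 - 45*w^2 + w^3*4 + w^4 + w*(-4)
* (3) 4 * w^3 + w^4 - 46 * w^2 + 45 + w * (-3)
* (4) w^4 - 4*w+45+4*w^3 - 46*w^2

Expanding (-5 + w) * (w - 1) * (w + 1) * (9 + w):
= w^4 - 4*w+45+4*w^3 - 46*w^2
4) w^4 - 4*w+45+4*w^3 - 46*w^2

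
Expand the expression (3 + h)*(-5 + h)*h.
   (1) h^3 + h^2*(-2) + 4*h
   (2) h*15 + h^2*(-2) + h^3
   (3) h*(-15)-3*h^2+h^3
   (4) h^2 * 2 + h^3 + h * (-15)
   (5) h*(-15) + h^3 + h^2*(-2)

Expanding (3 + h)*(-5 + h)*h:
= h*(-15) + h^3 + h^2*(-2)
5) h*(-15) + h^3 + h^2*(-2)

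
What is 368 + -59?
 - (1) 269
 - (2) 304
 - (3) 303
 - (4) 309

368 + -59 = 309
4) 309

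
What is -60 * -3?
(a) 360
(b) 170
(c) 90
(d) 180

-60 * -3 = 180
d) 180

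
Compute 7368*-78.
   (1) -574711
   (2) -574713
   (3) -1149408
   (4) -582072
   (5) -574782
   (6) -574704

7368 * -78 = -574704
6) -574704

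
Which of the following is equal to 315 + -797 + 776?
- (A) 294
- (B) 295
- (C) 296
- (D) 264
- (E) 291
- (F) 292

First: 315 + -797 = -482
Then: -482 + 776 = 294
A) 294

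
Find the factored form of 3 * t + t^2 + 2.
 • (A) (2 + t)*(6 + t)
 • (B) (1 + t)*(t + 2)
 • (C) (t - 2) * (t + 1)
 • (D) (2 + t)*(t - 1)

We need to factor 3 * t + t^2 + 2.
The factored form is (1 + t)*(t + 2).
B) (1 + t)*(t + 2)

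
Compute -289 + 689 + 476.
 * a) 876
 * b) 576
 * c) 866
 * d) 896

First: -289 + 689 = 400
Then: 400 + 476 = 876
a) 876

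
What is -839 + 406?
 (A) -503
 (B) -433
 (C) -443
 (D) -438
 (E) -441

-839 + 406 = -433
B) -433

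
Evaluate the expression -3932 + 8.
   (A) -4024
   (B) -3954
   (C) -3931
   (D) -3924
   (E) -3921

-3932 + 8 = -3924
D) -3924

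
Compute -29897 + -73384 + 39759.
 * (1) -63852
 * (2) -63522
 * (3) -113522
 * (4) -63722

First: -29897 + -73384 = -103281
Then: -103281 + 39759 = -63522
2) -63522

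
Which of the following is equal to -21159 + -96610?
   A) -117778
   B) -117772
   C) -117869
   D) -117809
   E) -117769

-21159 + -96610 = -117769
E) -117769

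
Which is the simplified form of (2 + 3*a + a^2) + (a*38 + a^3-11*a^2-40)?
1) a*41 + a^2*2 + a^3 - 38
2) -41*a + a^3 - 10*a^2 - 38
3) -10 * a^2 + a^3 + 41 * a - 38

Adding the polynomials and combining like terms:
(2 + 3*a + a^2) + (a*38 + a^3 - 11*a^2 - 40)
= -10 * a^2 + a^3 + 41 * a - 38
3) -10 * a^2 + a^3 + 41 * a - 38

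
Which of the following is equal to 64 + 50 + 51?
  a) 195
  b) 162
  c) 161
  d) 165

First: 64 + 50 = 114
Then: 114 + 51 = 165
d) 165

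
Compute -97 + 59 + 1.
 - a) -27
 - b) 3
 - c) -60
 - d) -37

First: -97 + 59 = -38
Then: -38 + 1 = -37
d) -37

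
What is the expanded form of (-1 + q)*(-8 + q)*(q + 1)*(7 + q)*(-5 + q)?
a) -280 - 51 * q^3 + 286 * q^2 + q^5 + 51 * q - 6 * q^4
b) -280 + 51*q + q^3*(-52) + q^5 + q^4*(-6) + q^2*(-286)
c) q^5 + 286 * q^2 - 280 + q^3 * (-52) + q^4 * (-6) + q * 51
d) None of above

Expanding (-1 + q)*(-8 + q)*(q + 1)*(7 + q)*(-5 + q):
= q^5 + 286 * q^2 - 280 + q^3 * (-52) + q^4 * (-6) + q * 51
c) q^5 + 286 * q^2 - 280 + q^3 * (-52) + q^4 * (-6) + q * 51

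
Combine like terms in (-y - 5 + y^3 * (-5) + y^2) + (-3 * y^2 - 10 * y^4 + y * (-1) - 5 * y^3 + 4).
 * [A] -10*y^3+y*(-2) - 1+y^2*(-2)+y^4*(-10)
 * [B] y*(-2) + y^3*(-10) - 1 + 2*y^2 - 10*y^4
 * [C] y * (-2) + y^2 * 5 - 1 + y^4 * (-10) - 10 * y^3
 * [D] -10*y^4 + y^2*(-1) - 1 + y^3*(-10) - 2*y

Adding the polynomials and combining like terms:
(-y - 5 + y^3*(-5) + y^2) + (-3*y^2 - 10*y^4 + y*(-1) - 5*y^3 + 4)
= -10*y^3+y*(-2) - 1+y^2*(-2)+y^4*(-10)
A) -10*y^3+y*(-2) - 1+y^2*(-2)+y^4*(-10)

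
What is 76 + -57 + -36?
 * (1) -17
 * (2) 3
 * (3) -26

First: 76 + -57 = 19
Then: 19 + -36 = -17
1) -17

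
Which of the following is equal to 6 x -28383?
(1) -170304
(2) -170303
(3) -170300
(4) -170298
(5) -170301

6 * -28383 = -170298
4) -170298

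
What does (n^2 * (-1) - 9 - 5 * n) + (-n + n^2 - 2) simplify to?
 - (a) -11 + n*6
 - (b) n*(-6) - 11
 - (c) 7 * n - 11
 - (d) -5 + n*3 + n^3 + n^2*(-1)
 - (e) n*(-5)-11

Adding the polynomials and combining like terms:
(n^2*(-1) - 9 - 5*n) + (-n + n^2 - 2)
= n*(-6) - 11
b) n*(-6) - 11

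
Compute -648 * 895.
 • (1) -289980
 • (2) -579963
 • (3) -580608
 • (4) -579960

-648 * 895 = -579960
4) -579960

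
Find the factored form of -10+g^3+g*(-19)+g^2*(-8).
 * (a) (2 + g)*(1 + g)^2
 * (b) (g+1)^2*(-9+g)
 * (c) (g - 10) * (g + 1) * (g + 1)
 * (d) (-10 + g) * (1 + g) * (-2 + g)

We need to factor -10+g^3+g*(-19)+g^2*(-8).
The factored form is (g - 10) * (g + 1) * (g + 1).
c) (g - 10) * (g + 1) * (g + 1)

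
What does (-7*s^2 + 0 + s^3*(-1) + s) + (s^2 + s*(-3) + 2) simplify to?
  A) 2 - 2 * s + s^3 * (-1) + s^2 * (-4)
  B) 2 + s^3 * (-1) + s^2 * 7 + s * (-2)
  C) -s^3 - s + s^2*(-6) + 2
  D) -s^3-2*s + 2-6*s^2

Adding the polynomials and combining like terms:
(-7*s^2 + 0 + s^3*(-1) + s) + (s^2 + s*(-3) + 2)
= -s^3-2*s + 2-6*s^2
D) -s^3-2*s + 2-6*s^2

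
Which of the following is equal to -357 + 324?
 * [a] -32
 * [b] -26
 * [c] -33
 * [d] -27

-357 + 324 = -33
c) -33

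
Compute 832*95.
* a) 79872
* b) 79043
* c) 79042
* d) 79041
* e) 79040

832 * 95 = 79040
e) 79040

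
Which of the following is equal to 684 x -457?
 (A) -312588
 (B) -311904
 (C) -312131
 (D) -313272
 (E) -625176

684 * -457 = -312588
A) -312588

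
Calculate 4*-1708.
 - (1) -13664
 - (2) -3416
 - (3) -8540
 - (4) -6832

4 * -1708 = -6832
4) -6832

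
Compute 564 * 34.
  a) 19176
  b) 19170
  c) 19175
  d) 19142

564 * 34 = 19176
a) 19176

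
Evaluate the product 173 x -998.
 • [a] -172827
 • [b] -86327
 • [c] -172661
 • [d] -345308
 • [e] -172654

173 * -998 = -172654
e) -172654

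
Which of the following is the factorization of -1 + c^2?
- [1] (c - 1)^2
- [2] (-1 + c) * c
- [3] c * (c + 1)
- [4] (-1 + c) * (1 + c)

We need to factor -1 + c^2.
The factored form is (-1 + c) * (1 + c).
4) (-1 + c) * (1 + c)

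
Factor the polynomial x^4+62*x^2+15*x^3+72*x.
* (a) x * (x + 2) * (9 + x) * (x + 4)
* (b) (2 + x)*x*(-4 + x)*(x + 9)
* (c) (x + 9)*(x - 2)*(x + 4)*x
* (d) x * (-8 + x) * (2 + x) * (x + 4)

We need to factor x^4+62*x^2+15*x^3+72*x.
The factored form is x * (x + 2) * (9 + x) * (x + 4).
a) x * (x + 2) * (9 + x) * (x + 4)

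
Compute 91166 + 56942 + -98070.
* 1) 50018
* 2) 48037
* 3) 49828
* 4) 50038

First: 91166 + 56942 = 148108
Then: 148108 + -98070 = 50038
4) 50038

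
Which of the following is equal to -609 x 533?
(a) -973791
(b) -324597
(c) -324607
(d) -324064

-609 * 533 = -324597
b) -324597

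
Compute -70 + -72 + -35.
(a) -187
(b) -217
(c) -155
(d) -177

First: -70 + -72 = -142
Then: -142 + -35 = -177
d) -177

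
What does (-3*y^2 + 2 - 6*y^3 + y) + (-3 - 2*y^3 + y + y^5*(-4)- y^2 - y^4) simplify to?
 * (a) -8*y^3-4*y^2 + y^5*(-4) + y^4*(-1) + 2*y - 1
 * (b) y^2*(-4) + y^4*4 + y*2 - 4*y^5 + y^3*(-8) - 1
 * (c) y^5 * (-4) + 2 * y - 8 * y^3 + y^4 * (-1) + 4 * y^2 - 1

Adding the polynomials and combining like terms:
(-3*y^2 + 2 - 6*y^3 + y) + (-3 - 2*y^3 + y + y^5*(-4) - y^2 - y^4)
= -8*y^3-4*y^2 + y^5*(-4) + y^4*(-1) + 2*y - 1
a) -8*y^3-4*y^2 + y^5*(-4) + y^4*(-1) + 2*y - 1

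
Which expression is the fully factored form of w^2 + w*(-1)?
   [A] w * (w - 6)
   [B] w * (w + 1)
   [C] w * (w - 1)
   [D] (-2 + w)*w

We need to factor w^2 + w*(-1).
The factored form is w * (w - 1).
C) w * (w - 1)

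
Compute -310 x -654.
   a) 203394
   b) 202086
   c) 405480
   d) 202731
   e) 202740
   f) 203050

-310 * -654 = 202740
e) 202740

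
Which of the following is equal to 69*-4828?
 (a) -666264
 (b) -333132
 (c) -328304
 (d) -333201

69 * -4828 = -333132
b) -333132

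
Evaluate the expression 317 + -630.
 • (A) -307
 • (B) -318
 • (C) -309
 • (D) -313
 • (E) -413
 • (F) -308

317 + -630 = -313
D) -313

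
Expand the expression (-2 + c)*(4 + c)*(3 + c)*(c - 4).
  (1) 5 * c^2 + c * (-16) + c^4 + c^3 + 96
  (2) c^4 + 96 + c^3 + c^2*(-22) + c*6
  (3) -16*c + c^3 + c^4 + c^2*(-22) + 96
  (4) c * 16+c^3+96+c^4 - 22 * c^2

Expanding (-2 + c)*(4 + c)*(3 + c)*(c - 4):
= -16*c + c^3 + c^4 + c^2*(-22) + 96
3) -16*c + c^3 + c^4 + c^2*(-22) + 96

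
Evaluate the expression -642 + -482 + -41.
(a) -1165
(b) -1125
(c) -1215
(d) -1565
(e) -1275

First: -642 + -482 = -1124
Then: -1124 + -41 = -1165
a) -1165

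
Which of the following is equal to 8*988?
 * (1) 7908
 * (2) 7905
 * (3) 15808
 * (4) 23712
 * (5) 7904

8 * 988 = 7904
5) 7904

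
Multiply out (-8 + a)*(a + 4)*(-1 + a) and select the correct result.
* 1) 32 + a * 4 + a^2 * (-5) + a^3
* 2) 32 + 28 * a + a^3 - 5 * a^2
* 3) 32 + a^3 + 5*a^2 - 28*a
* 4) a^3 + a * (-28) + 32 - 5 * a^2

Expanding (-8 + a)*(a + 4)*(-1 + a):
= a^3 + a * (-28) + 32 - 5 * a^2
4) a^3 + a * (-28) + 32 - 5 * a^2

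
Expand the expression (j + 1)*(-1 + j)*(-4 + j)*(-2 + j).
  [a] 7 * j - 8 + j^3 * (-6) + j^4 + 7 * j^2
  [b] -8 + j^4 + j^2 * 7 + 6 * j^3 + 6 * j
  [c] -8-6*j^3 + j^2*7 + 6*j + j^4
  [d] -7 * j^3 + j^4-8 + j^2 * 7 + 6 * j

Expanding (j + 1)*(-1 + j)*(-4 + j)*(-2 + j):
= -8-6*j^3 + j^2*7 + 6*j + j^4
c) -8-6*j^3 + j^2*7 + 6*j + j^4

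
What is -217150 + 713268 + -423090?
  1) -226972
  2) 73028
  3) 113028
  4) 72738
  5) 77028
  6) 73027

First: -217150 + 713268 = 496118
Then: 496118 + -423090 = 73028
2) 73028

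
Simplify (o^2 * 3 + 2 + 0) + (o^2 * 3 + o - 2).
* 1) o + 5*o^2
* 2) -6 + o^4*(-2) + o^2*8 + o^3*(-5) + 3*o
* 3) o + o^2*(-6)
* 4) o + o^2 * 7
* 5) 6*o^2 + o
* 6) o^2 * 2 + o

Adding the polynomials and combining like terms:
(o^2*3 + 2 + 0) + (o^2*3 + o - 2)
= 6*o^2 + o
5) 6*o^2 + o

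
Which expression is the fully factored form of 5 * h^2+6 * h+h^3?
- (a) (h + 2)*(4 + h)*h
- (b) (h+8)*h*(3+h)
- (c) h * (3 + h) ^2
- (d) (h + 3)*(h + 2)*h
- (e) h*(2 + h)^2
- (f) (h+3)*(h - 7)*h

We need to factor 5 * h^2+6 * h+h^3.
The factored form is (h + 3)*(h + 2)*h.
d) (h + 3)*(h + 2)*h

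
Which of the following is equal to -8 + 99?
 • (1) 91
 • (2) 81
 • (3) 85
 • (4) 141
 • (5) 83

-8 + 99 = 91
1) 91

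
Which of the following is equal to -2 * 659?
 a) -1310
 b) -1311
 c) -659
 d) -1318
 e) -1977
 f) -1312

-2 * 659 = -1318
d) -1318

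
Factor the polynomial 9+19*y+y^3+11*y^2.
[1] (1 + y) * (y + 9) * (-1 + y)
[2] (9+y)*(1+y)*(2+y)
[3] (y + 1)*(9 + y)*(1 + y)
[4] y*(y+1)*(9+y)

We need to factor 9+19*y+y^3+11*y^2.
The factored form is (y + 1)*(9 + y)*(1 + y).
3) (y + 1)*(9 + y)*(1 + y)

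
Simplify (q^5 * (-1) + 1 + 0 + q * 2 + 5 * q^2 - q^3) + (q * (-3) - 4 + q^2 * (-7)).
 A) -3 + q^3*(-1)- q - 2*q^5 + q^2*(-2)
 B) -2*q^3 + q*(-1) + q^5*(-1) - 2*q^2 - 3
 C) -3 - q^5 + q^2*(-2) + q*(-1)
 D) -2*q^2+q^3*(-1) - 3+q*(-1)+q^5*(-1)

Adding the polynomials and combining like terms:
(q^5*(-1) + 1 + 0 + q*2 + 5*q^2 - q^3) + (q*(-3) - 4 + q^2*(-7))
= -2*q^2+q^3*(-1) - 3+q*(-1)+q^5*(-1)
D) -2*q^2+q^3*(-1) - 3+q*(-1)+q^5*(-1)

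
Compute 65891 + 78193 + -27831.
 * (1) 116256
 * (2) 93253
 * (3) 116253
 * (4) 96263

First: 65891 + 78193 = 144084
Then: 144084 + -27831 = 116253
3) 116253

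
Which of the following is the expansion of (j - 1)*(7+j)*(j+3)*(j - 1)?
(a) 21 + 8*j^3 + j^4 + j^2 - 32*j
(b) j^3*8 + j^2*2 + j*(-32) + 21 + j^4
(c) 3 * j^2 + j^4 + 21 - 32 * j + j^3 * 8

Expanding (j - 1)*(7+j)*(j+3)*(j - 1):
= j^3*8 + j^2*2 + j*(-32) + 21 + j^4
b) j^3*8 + j^2*2 + j*(-32) + 21 + j^4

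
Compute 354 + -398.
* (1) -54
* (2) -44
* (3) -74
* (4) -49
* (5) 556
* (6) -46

354 + -398 = -44
2) -44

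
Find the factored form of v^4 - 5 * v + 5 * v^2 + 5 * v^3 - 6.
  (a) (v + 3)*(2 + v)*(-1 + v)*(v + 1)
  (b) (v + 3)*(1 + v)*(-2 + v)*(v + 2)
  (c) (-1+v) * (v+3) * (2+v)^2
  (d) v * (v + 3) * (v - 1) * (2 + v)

We need to factor v^4 - 5 * v + 5 * v^2 + 5 * v^3 - 6.
The factored form is (v + 3)*(2 + v)*(-1 + v)*(v + 1).
a) (v + 3)*(2 + v)*(-1 + v)*(v + 1)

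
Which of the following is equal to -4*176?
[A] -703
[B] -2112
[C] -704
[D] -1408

-4 * 176 = -704
C) -704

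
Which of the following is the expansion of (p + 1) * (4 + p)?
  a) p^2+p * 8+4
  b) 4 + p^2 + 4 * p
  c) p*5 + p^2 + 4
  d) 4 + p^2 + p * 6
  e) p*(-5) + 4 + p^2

Expanding (p + 1) * (4 + p):
= p*5 + p^2 + 4
c) p*5 + p^2 + 4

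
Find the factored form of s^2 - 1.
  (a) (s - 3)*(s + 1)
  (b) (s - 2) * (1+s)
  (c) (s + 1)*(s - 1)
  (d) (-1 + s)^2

We need to factor s^2 - 1.
The factored form is (s + 1)*(s - 1).
c) (s + 1)*(s - 1)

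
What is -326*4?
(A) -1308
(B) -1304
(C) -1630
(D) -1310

-326 * 4 = -1304
B) -1304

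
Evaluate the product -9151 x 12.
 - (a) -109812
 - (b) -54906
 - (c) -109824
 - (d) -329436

-9151 * 12 = -109812
a) -109812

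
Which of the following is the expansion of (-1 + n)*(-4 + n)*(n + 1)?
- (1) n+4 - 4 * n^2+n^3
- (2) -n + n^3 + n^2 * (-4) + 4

Expanding (-1 + n)*(-4 + n)*(n + 1):
= -n + n^3 + n^2 * (-4) + 4
2) -n + n^3 + n^2 * (-4) + 4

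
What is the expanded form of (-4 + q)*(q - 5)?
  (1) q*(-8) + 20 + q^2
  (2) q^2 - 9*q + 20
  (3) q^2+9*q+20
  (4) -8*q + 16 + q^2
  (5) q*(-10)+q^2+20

Expanding (-4 + q)*(q - 5):
= q^2 - 9*q + 20
2) q^2 - 9*q + 20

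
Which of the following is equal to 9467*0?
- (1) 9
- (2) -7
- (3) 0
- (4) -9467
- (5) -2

9467 * 0 = 0
3) 0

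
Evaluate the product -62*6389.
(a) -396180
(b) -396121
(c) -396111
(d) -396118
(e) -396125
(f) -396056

-62 * 6389 = -396118
d) -396118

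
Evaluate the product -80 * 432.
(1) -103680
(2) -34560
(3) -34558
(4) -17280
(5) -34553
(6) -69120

-80 * 432 = -34560
2) -34560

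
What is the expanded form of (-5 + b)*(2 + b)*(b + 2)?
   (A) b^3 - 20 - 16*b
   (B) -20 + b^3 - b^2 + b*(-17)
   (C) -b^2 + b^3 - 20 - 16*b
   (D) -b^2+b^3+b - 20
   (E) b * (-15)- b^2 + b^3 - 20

Expanding (-5 + b)*(2 + b)*(b + 2):
= -b^2 + b^3 - 20 - 16*b
C) -b^2 + b^3 - 20 - 16*b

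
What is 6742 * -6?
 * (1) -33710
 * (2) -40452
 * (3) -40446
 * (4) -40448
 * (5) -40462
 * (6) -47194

6742 * -6 = -40452
2) -40452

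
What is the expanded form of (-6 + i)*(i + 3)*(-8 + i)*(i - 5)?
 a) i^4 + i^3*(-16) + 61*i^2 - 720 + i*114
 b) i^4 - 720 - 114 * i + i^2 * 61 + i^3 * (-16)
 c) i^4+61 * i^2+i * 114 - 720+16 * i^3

Expanding (-6 + i)*(i + 3)*(-8 + i)*(i - 5):
= i^4 + i^3*(-16) + 61*i^2 - 720 + i*114
a) i^4 + i^3*(-16) + 61*i^2 - 720 + i*114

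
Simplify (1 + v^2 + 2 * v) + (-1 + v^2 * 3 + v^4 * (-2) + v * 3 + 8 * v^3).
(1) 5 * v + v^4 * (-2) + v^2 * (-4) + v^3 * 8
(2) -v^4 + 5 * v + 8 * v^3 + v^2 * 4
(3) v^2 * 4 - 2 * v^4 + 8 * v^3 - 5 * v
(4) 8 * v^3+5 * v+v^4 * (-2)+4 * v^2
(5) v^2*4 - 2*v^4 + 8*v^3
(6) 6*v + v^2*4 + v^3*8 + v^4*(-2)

Adding the polynomials and combining like terms:
(1 + v^2 + 2*v) + (-1 + v^2*3 + v^4*(-2) + v*3 + 8*v^3)
= 8 * v^3+5 * v+v^4 * (-2)+4 * v^2
4) 8 * v^3+5 * v+v^4 * (-2)+4 * v^2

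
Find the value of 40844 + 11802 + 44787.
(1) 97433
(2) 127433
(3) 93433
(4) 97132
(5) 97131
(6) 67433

First: 40844 + 11802 = 52646
Then: 52646 + 44787 = 97433
1) 97433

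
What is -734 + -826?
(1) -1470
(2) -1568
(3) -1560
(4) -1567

-734 + -826 = -1560
3) -1560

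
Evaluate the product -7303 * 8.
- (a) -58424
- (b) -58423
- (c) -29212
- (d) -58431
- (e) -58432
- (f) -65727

-7303 * 8 = -58424
a) -58424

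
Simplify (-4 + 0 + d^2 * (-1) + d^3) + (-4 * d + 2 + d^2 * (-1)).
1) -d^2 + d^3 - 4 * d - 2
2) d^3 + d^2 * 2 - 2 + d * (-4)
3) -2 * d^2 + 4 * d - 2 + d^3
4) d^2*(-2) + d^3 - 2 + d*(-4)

Adding the polynomials and combining like terms:
(-4 + 0 + d^2*(-1) + d^3) + (-4*d + 2 + d^2*(-1))
= d^2*(-2) + d^3 - 2 + d*(-4)
4) d^2*(-2) + d^3 - 2 + d*(-4)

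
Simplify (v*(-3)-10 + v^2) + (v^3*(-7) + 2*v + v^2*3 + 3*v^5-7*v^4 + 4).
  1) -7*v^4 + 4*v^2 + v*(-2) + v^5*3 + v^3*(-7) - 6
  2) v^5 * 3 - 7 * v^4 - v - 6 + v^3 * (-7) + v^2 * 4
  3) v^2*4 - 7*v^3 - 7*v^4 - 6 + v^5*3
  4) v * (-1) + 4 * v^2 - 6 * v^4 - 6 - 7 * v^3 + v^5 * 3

Adding the polynomials and combining like terms:
(v*(-3) - 10 + v^2) + (v^3*(-7) + 2*v + v^2*3 + 3*v^5 - 7*v^4 + 4)
= v^5 * 3 - 7 * v^4 - v - 6 + v^3 * (-7) + v^2 * 4
2) v^5 * 3 - 7 * v^4 - v - 6 + v^3 * (-7) + v^2 * 4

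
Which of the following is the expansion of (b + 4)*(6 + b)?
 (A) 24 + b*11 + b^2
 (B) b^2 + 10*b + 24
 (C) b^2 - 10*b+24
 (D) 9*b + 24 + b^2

Expanding (b + 4)*(6 + b):
= b^2 + 10*b + 24
B) b^2 + 10*b + 24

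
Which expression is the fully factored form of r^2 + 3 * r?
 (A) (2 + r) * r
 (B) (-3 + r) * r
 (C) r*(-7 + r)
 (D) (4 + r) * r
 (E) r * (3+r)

We need to factor r^2 + 3 * r.
The factored form is r * (3+r).
E) r * (3+r)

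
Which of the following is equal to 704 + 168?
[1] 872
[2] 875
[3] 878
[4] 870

704 + 168 = 872
1) 872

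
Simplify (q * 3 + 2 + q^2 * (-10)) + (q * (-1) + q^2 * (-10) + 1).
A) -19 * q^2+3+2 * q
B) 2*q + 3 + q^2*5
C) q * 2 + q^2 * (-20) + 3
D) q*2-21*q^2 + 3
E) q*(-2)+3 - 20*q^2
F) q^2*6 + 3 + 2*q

Adding the polynomials and combining like terms:
(q*3 + 2 + q^2*(-10)) + (q*(-1) + q^2*(-10) + 1)
= q * 2 + q^2 * (-20) + 3
C) q * 2 + q^2 * (-20) + 3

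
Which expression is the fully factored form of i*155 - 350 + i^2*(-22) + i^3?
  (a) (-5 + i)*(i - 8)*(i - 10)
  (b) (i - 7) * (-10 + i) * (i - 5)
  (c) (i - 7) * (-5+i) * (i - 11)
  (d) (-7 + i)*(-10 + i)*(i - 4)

We need to factor i*155 - 350 + i^2*(-22) + i^3.
The factored form is (i - 7) * (-10 + i) * (i - 5).
b) (i - 7) * (-10 + i) * (i - 5)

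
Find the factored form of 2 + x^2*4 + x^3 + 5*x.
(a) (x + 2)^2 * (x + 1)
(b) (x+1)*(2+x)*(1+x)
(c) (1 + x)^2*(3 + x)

We need to factor 2 + x^2*4 + x^3 + 5*x.
The factored form is (x+1)*(2+x)*(1+x).
b) (x+1)*(2+x)*(1+x)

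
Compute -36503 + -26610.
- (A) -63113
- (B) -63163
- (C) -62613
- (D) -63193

-36503 + -26610 = -63113
A) -63113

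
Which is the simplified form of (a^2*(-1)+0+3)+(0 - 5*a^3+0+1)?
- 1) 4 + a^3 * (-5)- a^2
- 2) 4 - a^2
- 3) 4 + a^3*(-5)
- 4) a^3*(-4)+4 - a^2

Adding the polynomials and combining like terms:
(a^2*(-1) + 0 + 3) + (0 - 5*a^3 + 0 + 1)
= 4 + a^3 * (-5)- a^2
1) 4 + a^3 * (-5)- a^2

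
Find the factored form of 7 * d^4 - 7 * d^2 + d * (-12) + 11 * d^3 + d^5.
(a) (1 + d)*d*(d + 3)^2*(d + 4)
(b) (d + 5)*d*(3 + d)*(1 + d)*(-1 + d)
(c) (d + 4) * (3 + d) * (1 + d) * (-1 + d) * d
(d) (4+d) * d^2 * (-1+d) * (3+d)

We need to factor 7 * d^4 - 7 * d^2 + d * (-12) + 11 * d^3 + d^5.
The factored form is (d + 4) * (3 + d) * (1 + d) * (-1 + d) * d.
c) (d + 4) * (3 + d) * (1 + d) * (-1 + d) * d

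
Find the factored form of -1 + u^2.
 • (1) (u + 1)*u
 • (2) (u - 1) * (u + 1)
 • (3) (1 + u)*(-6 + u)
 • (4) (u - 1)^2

We need to factor -1 + u^2.
The factored form is (u - 1) * (u + 1).
2) (u - 1) * (u + 1)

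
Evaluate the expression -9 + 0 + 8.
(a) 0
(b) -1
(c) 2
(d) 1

First: -9 + 0 = -9
Then: -9 + 8 = -1
b) -1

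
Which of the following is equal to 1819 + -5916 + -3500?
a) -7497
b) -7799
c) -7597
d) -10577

First: 1819 + -5916 = -4097
Then: -4097 + -3500 = -7597
c) -7597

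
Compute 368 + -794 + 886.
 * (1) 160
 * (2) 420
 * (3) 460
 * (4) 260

First: 368 + -794 = -426
Then: -426 + 886 = 460
3) 460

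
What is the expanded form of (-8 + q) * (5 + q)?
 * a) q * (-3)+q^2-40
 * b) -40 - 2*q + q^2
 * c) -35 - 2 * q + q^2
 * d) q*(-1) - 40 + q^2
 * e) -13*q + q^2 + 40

Expanding (-8 + q) * (5 + q):
= q * (-3)+q^2-40
a) q * (-3)+q^2-40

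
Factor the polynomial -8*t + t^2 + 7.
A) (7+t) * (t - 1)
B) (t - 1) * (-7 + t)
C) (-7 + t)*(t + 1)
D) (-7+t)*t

We need to factor -8*t + t^2 + 7.
The factored form is (t - 1) * (-7 + t).
B) (t - 1) * (-7 + t)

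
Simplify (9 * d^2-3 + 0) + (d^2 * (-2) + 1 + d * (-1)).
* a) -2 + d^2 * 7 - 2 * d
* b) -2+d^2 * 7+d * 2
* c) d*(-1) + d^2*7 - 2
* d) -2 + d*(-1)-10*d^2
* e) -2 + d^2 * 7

Adding the polynomials and combining like terms:
(9*d^2 - 3 + 0) + (d^2*(-2) + 1 + d*(-1))
= d*(-1) + d^2*7 - 2
c) d*(-1) + d^2*7 - 2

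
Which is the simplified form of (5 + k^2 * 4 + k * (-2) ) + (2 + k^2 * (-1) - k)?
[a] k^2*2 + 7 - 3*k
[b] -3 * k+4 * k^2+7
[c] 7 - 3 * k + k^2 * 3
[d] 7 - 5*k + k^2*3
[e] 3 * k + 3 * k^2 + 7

Adding the polynomials and combining like terms:
(5 + k^2*4 + k*(-2)) + (2 + k^2*(-1) - k)
= 7 - 3 * k + k^2 * 3
c) 7 - 3 * k + k^2 * 3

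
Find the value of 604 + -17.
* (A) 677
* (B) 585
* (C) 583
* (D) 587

604 + -17 = 587
D) 587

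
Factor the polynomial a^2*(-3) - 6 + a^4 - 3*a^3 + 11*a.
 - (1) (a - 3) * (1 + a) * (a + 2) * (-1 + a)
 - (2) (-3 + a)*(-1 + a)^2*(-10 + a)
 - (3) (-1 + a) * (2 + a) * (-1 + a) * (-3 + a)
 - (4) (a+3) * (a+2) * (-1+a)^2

We need to factor a^2*(-3) - 6 + a^4 - 3*a^3 + 11*a.
The factored form is (-1 + a) * (2 + a) * (-1 + a) * (-3 + a).
3) (-1 + a) * (2 + a) * (-1 + a) * (-3 + a)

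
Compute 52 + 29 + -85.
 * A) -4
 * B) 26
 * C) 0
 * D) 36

First: 52 + 29 = 81
Then: 81 + -85 = -4
A) -4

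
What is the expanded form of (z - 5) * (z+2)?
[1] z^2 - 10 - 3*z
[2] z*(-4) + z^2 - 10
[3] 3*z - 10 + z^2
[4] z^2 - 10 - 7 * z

Expanding (z - 5) * (z+2):
= z^2 - 10 - 3*z
1) z^2 - 10 - 3*z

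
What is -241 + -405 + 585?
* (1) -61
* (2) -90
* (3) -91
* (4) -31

First: -241 + -405 = -646
Then: -646 + 585 = -61
1) -61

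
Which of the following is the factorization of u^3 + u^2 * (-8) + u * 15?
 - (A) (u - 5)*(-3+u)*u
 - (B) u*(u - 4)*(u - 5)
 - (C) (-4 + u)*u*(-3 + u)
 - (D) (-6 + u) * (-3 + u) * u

We need to factor u^3 + u^2 * (-8) + u * 15.
The factored form is (u - 5)*(-3+u)*u.
A) (u - 5)*(-3+u)*u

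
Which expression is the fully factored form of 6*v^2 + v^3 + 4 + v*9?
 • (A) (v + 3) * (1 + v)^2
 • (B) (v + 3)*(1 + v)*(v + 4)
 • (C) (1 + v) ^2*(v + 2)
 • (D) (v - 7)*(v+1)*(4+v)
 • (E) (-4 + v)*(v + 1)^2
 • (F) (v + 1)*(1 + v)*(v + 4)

We need to factor 6*v^2 + v^3 + 4 + v*9.
The factored form is (v + 1)*(1 + v)*(v + 4).
F) (v + 1)*(1 + v)*(v + 4)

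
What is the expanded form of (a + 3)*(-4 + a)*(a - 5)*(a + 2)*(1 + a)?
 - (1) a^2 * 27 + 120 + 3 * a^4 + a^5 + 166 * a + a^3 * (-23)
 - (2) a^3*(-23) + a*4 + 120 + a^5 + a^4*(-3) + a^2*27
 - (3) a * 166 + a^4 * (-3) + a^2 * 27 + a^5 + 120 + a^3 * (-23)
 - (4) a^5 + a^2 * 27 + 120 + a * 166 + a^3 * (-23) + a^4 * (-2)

Expanding (a + 3)*(-4 + a)*(a - 5)*(a + 2)*(1 + a):
= a * 166 + a^4 * (-3) + a^2 * 27 + a^5 + 120 + a^3 * (-23)
3) a * 166 + a^4 * (-3) + a^2 * 27 + a^5 + 120 + a^3 * (-23)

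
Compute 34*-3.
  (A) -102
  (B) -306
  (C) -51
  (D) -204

34 * -3 = -102
A) -102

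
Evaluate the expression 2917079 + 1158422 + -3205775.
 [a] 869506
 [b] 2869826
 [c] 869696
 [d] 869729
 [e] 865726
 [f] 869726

First: 2917079 + 1158422 = 4075501
Then: 4075501 + -3205775 = 869726
f) 869726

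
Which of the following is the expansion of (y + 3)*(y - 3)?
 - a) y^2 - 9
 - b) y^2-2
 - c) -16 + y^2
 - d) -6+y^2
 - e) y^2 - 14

Expanding (y + 3)*(y - 3):
= y^2 - 9
a) y^2 - 9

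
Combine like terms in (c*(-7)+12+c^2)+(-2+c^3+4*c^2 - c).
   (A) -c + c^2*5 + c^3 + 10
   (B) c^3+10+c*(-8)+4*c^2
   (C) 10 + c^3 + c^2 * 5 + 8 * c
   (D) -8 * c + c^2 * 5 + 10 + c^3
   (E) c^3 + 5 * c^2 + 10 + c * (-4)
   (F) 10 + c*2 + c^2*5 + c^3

Adding the polynomials and combining like terms:
(c*(-7) + 12 + c^2) + (-2 + c^3 + 4*c^2 - c)
= -8 * c + c^2 * 5 + 10 + c^3
D) -8 * c + c^2 * 5 + 10 + c^3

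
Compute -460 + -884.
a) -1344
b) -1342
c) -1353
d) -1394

-460 + -884 = -1344
a) -1344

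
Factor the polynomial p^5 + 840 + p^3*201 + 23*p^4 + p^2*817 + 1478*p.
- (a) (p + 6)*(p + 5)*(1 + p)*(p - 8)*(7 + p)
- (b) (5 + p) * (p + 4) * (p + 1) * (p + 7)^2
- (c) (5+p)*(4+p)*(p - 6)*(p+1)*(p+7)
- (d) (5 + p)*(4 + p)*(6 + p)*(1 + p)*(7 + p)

We need to factor p^5 + 840 + p^3*201 + 23*p^4 + p^2*817 + 1478*p.
The factored form is (5 + p)*(4 + p)*(6 + p)*(1 + p)*(7 + p).
d) (5 + p)*(4 + p)*(6 + p)*(1 + p)*(7 + p)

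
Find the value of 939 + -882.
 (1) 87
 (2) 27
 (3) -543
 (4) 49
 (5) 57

939 + -882 = 57
5) 57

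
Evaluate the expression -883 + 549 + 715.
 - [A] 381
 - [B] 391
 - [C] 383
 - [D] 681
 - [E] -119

First: -883 + 549 = -334
Then: -334 + 715 = 381
A) 381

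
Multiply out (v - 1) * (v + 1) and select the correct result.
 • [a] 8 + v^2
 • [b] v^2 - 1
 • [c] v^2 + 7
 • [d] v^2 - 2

Expanding (v - 1) * (v + 1):
= v^2 - 1
b) v^2 - 1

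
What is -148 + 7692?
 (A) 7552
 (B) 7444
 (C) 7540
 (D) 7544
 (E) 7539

-148 + 7692 = 7544
D) 7544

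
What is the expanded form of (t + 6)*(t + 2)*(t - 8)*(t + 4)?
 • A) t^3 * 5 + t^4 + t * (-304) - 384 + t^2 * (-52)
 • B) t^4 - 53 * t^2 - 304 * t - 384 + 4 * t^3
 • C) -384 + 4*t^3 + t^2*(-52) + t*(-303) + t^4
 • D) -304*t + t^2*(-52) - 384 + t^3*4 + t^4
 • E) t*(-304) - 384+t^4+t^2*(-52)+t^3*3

Expanding (t + 6)*(t + 2)*(t - 8)*(t + 4):
= -304*t + t^2*(-52) - 384 + t^3*4 + t^4
D) -304*t + t^2*(-52) - 384 + t^3*4 + t^4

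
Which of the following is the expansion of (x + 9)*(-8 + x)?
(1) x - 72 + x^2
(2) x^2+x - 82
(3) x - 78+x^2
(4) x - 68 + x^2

Expanding (x + 9)*(-8 + x):
= x - 72 + x^2
1) x - 72 + x^2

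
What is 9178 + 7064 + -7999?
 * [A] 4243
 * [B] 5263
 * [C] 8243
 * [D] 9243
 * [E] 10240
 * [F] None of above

First: 9178 + 7064 = 16242
Then: 16242 + -7999 = 8243
C) 8243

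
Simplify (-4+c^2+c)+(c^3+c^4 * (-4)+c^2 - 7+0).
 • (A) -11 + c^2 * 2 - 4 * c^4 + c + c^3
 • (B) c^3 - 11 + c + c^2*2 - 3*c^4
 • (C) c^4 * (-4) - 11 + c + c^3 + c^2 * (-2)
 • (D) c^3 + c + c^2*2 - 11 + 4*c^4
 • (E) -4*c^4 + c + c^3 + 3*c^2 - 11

Adding the polynomials and combining like terms:
(-4 + c^2 + c) + (c^3 + c^4*(-4) + c^2 - 7 + 0)
= -11 + c^2 * 2 - 4 * c^4 + c + c^3
A) -11 + c^2 * 2 - 4 * c^4 + c + c^3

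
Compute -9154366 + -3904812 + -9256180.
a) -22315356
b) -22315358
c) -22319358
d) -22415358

First: -9154366 + -3904812 = -13059178
Then: -13059178 + -9256180 = -22315358
b) -22315358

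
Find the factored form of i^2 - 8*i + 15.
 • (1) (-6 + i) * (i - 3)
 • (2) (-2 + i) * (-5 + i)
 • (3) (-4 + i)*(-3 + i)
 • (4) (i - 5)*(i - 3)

We need to factor i^2 - 8*i + 15.
The factored form is (i - 5)*(i - 3).
4) (i - 5)*(i - 3)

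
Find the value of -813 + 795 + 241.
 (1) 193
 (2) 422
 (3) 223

First: -813 + 795 = -18
Then: -18 + 241 = 223
3) 223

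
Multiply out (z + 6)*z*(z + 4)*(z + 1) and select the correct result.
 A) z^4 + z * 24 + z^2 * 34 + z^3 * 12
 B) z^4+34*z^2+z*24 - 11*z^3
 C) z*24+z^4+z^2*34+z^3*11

Expanding (z + 6)*z*(z + 4)*(z + 1):
= z*24+z^4+z^2*34+z^3*11
C) z*24+z^4+z^2*34+z^3*11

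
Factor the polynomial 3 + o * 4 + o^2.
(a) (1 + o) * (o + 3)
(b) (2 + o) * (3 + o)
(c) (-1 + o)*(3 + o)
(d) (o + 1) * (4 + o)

We need to factor 3 + o * 4 + o^2.
The factored form is (1 + o) * (o + 3).
a) (1 + o) * (o + 3)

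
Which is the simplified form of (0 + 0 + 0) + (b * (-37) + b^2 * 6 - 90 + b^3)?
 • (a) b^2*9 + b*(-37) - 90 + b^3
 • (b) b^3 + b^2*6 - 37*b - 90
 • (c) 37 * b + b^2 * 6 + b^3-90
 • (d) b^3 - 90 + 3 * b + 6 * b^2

Adding the polynomials and combining like terms:
(0 + 0 + 0) + (b*(-37) + b^2*6 - 90 + b^3)
= b^3 + b^2*6 - 37*b - 90
b) b^3 + b^2*6 - 37*b - 90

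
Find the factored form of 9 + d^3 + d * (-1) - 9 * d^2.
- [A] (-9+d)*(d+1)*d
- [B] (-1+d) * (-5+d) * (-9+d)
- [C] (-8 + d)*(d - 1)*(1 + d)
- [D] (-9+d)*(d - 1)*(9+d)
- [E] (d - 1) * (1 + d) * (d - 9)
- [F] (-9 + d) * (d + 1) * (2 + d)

We need to factor 9 + d^3 + d * (-1) - 9 * d^2.
The factored form is (d - 1) * (1 + d) * (d - 9).
E) (d - 1) * (1 + d) * (d - 9)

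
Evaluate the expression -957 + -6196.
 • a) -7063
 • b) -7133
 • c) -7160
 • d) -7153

-957 + -6196 = -7153
d) -7153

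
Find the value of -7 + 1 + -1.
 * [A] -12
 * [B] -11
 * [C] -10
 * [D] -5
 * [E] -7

First: -7 + 1 = -6
Then: -6 + -1 = -7
E) -7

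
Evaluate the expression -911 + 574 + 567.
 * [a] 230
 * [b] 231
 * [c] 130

First: -911 + 574 = -337
Then: -337 + 567 = 230
a) 230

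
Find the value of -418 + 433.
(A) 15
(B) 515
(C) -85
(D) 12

-418 + 433 = 15
A) 15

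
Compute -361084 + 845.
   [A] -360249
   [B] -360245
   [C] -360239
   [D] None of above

-361084 + 845 = -360239
C) -360239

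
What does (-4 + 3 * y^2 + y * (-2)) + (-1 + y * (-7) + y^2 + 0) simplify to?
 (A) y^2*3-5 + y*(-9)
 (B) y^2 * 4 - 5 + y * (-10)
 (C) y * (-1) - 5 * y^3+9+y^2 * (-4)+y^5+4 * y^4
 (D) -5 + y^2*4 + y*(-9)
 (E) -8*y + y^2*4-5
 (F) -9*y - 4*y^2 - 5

Adding the polynomials and combining like terms:
(-4 + 3*y^2 + y*(-2)) + (-1 + y*(-7) + y^2 + 0)
= -5 + y^2*4 + y*(-9)
D) -5 + y^2*4 + y*(-9)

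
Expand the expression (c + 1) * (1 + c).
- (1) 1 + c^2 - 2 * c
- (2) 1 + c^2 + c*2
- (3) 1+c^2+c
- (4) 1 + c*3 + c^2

Expanding (c + 1) * (1 + c):
= 1 + c^2 + c*2
2) 1 + c^2 + c*2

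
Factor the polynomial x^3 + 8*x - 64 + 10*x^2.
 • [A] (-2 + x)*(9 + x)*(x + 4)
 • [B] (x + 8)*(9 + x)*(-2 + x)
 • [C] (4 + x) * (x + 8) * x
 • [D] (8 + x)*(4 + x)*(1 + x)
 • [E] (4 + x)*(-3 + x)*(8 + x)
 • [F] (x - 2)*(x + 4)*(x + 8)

We need to factor x^3 + 8*x - 64 + 10*x^2.
The factored form is (x - 2)*(x + 4)*(x + 8).
F) (x - 2)*(x + 4)*(x + 8)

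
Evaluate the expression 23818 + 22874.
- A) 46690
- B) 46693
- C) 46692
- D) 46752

23818 + 22874 = 46692
C) 46692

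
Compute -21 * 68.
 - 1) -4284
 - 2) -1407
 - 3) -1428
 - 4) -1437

-21 * 68 = -1428
3) -1428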